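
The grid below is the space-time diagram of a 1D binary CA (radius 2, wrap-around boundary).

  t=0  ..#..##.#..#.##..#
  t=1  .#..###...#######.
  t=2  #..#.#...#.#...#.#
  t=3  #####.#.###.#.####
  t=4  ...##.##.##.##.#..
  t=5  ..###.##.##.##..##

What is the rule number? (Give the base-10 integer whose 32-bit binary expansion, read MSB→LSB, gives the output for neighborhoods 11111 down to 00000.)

  ##### -> .   bit 31 = 0  t=1,i=12
  ####. -> #   bit 30 = 1  t=1,i=15
  ###.# -> #   bit 29 = 1  t=3,i=4
  ###.. -> .   bit 28 = 0  t=1,i=6
  ##.## -> .   bit 27 = 0  t=4,i=5
  ##.#. -> .   bit 26 = 0  t=0,i=7
  ##..# -> #   bit 25 = 1  t=0,i=15
  ##... -> .   bit 24 = 0  t=1,i=7
  #.### -> .   bit 23 = 0  t=3,i=8
  #.##. -> #   bit 22 = 1  t=0,i=13
  #.#.# -> #   bit 21 = 1  t=3,i=6
  #.#.. -> .   bit 20 = 0  t=0,i=8
  #..## -> #   bit 19 = 1  t=0,i=4
  #..#. -> #   bit 18 = 1  t=0,i=1
  #...# -> .   bit 17 = 0  t=1,i=8
  #.... -> #   bit 16 = 1  t=4,i=17
  .#### -> #   bit 15 = 1  t=1,i=11
  .###. -> #   bit 14 = 1  t=1,i=5
  .##.# -> #   bit 13 = 1  t=0,i=6
  .##.. -> #   bit 12 = 1  t=0,i=14
  .#.## -> #   bit 11 = 1  t=0,i=12
  .#.#. -> #   bit 10 = 1  t=2,i=4
  .#..# -> .   bit 9 = 0  t=0,i=0
  .#... -> #   bit 8 = 1  t=2,i=6
  ..### -> .   bit 7 = 0  t=1,i=4
  ..##. -> #   bit 6 = 1  t=0,i=5
  ..#.# -> #   bit 5 = 1  t=0,i=11
  ..#.. -> .   bit 4 = 0  t=0,i=2
  ...## -> #   bit 3 = 1  t=1,i=9
  ...#. -> #   bit 2 = 1  t=2,i=8
  ....# -> .   bit 1 = 0  t=4,i=1
  ..... -> .   bit 0 = 0  t=4,i=0
  bits 01100010011011011111110101101100 = 1651375468

1651375468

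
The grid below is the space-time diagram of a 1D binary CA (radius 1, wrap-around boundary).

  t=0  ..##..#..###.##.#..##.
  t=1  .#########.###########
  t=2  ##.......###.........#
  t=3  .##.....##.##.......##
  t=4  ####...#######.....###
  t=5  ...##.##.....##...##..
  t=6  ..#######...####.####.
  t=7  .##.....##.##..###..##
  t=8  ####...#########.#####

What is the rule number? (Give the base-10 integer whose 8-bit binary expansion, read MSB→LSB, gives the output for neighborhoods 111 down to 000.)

  nb ###: next=.  (t=0,i=10, bit7=0)
  nb ##.: next=#  (t=0,i=3, bit6=1)
  nb #.#: next=#  (t=0,i=12, bit5=1)
  nb #..: next=#  (t=0,i=4, bit4=1)
  nb .##: next=#  (t=0,i=2, bit3=1)
  nb .#.: next=#  (t=0,i=6, bit2=1)
  nb ..#: next=#  (t=0,i=1, bit1=1)
  nb ...: next=.  (t=0,i=0, bit0=0)
  bits 01111110 = 126

126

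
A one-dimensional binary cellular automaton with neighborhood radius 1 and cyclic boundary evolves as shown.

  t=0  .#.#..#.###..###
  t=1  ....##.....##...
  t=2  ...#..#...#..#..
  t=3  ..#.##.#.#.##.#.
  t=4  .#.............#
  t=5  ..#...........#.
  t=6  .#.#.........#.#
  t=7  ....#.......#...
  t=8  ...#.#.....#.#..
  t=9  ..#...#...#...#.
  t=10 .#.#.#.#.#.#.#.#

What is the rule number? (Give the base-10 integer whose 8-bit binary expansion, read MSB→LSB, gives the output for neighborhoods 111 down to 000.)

  [7] ### => .  t=0,i=9
  [6] ##. => .  t=0,i=10
  [5] #.# => .  t=0,i=0
  [4] #.. => #  t=0,i=4
  [3] .## => .  t=0,i=8
  [2] .#. => .  t=0,i=1
  [1] ..# => #  t=0,i=5
  [0] ... => .  t=1,i=0
  bits 00010010 = 18

18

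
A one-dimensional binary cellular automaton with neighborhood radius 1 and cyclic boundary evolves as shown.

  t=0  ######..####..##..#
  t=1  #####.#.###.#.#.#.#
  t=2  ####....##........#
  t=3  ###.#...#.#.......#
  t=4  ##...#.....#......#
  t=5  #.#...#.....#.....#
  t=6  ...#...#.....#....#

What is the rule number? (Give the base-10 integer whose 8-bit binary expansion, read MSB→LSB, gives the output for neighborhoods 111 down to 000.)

152

  ### -> #   bit 7 = 1  t=0,i=0
  ##. -> .   bit 6 = 0  t=0,i=5
  #.# -> .   bit 5 = 0  t=1,i=5
  #.. -> #   bit 4 = 1  t=0,i=6
  .## -> #   bit 3 = 1  t=0,i=8
  .#. -> .   bit 2 = 0  t=1,i=6
  ..# -> .   bit 1 = 0  t=0,i=7
  ... -> .   bit 0 = 0  t=2,i=5
  bits 10011000 = 152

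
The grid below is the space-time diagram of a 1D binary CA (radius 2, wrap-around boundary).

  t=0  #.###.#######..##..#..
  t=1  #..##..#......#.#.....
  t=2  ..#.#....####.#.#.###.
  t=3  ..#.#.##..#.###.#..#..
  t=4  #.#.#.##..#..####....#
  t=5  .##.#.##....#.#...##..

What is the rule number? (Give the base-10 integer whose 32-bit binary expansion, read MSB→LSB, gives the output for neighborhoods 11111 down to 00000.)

  ##### -> .   bit 31 = 0  t=0,i=8
  ####. -> .   bit 30 = 0  t=0,i=11
  ###.# -> #   bit 29 = 1  t=0,i=4
  ###.. -> .   bit 28 = 0  t=0,i=12
  ##.## -> .   bit 27 = 0  t=0,i=5
  ##.#. -> #   bit 26 = 1  t=2,i=13
  ##..# -> .   bit 25 = 0  t=0,i=13
  ##... -> .   bit 24 = 0  t=2,i=21
  #.### -> .   bit 23 = 0  t=0,i=2
  #.##. -> #   bit 22 = 1  t=3,i=6
  #.#.# -> #   bit 21 = 1  t=2,i=14
  #.#.. -> #   bit 20 = 1  t=1,i=16
  #..## -> #   bit 19 = 1  t=0,i=14
  #..#. -> .   bit 18 = 0  t=0,i=18
  #...# -> .   bit 17 = 0  t=2,i=0
  #.... -> #   bit 16 = 1  t=1,i=9
  .#### -> #   bit 15 = 1  t=0,i=7
  .###. -> #   bit 14 = 1  t=0,i=3
  .##.# -> .   bit 13 = 0  t=4,i=0
  .##.. -> #   bit 12 = 1  t=0,i=16
  .#.## -> .   bit 11 = 0  t=0,i=1
  .#.#. -> .   bit 10 = 0  t=1,i=15
  .#..# -> .   bit 9 = 0  t=0,i=20
  .#... -> .   bit 8 = 0  t=1,i=8
  ..### -> .   bit 7 = 0  t=2,i=9
  ..##. -> .   bit 6 = 0  t=0,i=15
  ..#.# -> #   bit 5 = 1  t=0,i=0
  ..#.. -> .   bit 4 = 0  t=0,i=19
  ...## -> .   bit 3 = 0  t=2,i=8
  ...#. -> .   bit 2 = 0  t=1,i=13
  ....# -> #   bit 1 = 1  t=1,i=12
  ..... -> #   bit 0 = 1  t=1,i=10
  bits 00100100011110011101000000100011 = 611962915

611962915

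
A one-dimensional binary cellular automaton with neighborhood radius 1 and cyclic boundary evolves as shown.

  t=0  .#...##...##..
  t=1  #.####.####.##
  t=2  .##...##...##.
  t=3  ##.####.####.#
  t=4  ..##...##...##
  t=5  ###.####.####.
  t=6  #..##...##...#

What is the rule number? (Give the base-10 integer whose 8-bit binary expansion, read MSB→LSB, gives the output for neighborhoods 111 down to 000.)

59

  ### -> .   bit 7 = 0  t=1,i=3
  ##. -> .   bit 6 = 0  t=0,i=6
  #.# -> #   bit 5 = 1  t=1,i=1
  #.. -> #   bit 4 = 1  t=0,i=2
  .## -> #   bit 3 = 1  t=0,i=5
  .#. -> .   bit 2 = 0  t=0,i=1
  ..# -> #   bit 1 = 1  t=0,i=0
  ... -> #   bit 0 = 1  t=0,i=3
  bits 00111011 = 59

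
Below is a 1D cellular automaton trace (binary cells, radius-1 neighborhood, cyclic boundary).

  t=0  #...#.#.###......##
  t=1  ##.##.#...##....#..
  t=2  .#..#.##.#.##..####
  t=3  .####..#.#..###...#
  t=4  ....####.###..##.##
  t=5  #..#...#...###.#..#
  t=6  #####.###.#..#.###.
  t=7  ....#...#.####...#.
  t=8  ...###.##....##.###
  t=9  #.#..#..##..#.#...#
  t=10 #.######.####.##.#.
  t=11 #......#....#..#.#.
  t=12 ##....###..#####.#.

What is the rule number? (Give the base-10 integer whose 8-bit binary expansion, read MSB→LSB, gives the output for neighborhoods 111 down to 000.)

86

  [7] ### => .  t=0,i=9
  [6] ##. => #  t=0,i=0
  [5] #.# => .  t=0,i=5
  [4] #.. => #  t=0,i=1
  [3] .## => .  t=0,i=8
  [2] .#. => #  t=0,i=4
  [1] ..# => #  t=0,i=3
  [0] ... => .  t=0,i=2
  bits 01010110 = 86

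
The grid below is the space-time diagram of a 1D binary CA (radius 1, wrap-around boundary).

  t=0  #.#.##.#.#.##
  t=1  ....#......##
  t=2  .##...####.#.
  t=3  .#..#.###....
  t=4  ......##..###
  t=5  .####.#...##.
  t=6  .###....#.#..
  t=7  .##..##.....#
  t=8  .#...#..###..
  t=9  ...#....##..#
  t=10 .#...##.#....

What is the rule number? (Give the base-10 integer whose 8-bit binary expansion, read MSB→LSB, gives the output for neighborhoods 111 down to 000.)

  [7] ### => #  t=0,i=12
  [6] ##. => .  t=0,i=0
  [5] #.# => .  t=0,i=1
  [4] #.. => .  t=1,i=0
  [3] .## => #  t=0,i=4
  [2] .#. => .  t=0,i=2
  [1] ..# => .  t=1,i=3
  [0] ... => #  t=1,i=1
  bits 10001001 = 137

137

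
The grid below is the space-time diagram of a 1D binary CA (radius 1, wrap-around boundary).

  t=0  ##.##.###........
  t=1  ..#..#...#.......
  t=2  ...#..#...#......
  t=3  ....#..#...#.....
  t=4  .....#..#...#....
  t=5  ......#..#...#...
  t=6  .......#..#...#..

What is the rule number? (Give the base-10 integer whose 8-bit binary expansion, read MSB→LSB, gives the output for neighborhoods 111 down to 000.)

  ###|.  b7=0 t=0,i=7
  ##.|.  b6=0 t=0,i=1
  #.#|#  b5=1 t=0,i=2
  #..|#  b4=1 t=0,i=9
  .##|.  b3=0 t=0,i=0
  .#.|.  b2=0 t=1,i=2
  ..#|.  b1=0 t=0,i=16
  ...|.  b0=0 t=0,i=10
  bits 00110000 = 48

48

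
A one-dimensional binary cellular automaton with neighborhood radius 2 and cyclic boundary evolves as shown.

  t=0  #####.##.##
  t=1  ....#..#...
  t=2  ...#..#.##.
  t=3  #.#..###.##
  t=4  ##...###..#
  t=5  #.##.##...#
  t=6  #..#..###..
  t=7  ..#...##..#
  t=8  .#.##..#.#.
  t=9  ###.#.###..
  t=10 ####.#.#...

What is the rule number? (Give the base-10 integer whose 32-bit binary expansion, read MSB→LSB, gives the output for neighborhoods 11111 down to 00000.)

  nb #####: next=.  (t=0,i=0, bit31=0)
  nb ####.: next=.  (t=0,i=3, bit30=0)
  nb ###.#: next=#  (t=0,i=4, bit29=1)
  nb ###..: next=.  (t=4,i=1, bit28=0)
  nb ##.##: next=.  (t=0,i=5, bit27=0)
  nb ##.#.: next=#  (t=3,i=1, bit26=1)
  nb ##..#: next=.  (t=4,i=8, bit25=0)
  nb ##...: next=#  (t=2,i=10, bit24=1)
  nb #.###: next=.  (t=0,i=9, bit23=0)
  nb #.##.: next=.  (t=0,i=6, bit22=0)
  nb #.#.#: next=.  (t=9,i=4, bit21=0)
  nb #.#..: next=.  (t=3,i=2, bit20=0)
  nb #..##: next=.  (t=3,i=4, bit19=0)
  nb #..#.: next=#  (t=1,i=6, bit18=1)
  nb #...#: next=#  (t=4,i=3, bit17=1)
  nb #....: next=#  (t=1,i=9, bit16=1)
  nb .####: next=.  (t=0,i=10, bit15=0)
  nb .###.: next=#  (t=3,i=6, bit14=1)
  nb .##.#: next=#  (t=0,i=7, bit13=1)
  nb .##..: next=#  (t=2,i=9, bit12=1)
  nb .#.##: next=#  (t=2,i=7, bit11=1)
  nb .#.#.: next=#  (t=8,i=8, bit10=1)
  nb .#..#: next=.  (t=1,i=5, bit9=0)
  nb .#...: next=#  (t=1,i=8, bit8=1)
  nb ..###: next=#  (t=3,i=5, bit7=1)
  nb ..##.: next=.  (t=5,i=10, bit6=0)
  nb ..#.#: next=#  (t=2,i=6, bit5=1)
  nb ..#..: next=.  (t=1,i=4, bit4=0)
  nb ...##: next=.  (t=4,i=4, bit3=0)
  nb ...#.: next=#  (t=1,i=3, bit2=1)
  nb ....#: next=.  (t=1,i=2, bit1=0)
  nb .....: next=.  (t=1,i=0, bit0=0)
  bits 00100101000001110111110110100100 = 621247908

621247908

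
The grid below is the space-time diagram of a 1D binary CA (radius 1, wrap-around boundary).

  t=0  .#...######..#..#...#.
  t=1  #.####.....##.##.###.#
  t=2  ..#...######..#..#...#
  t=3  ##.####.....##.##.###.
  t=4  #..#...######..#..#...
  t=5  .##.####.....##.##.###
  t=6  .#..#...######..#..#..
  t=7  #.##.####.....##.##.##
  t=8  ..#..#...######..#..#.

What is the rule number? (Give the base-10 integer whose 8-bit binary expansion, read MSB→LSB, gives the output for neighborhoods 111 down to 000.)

27

  nb ###: next=.  (t=0,i=6, bit7=0)
  nb ##.: next=.  (t=0,i=10, bit6=0)
  nb #.#: next=.  (t=1,i=1, bit5=0)
  nb #..: next=#  (t=0,i=2, bit4=1)
  nb .##: next=#  (t=0,i=5, bit3=1)
  nb .#.: next=.  (t=0,i=1, bit2=0)
  nb ..#: next=#  (t=0,i=0, bit1=1)
  nb ...: next=#  (t=0,i=3, bit0=1)
  bits 00011011 = 27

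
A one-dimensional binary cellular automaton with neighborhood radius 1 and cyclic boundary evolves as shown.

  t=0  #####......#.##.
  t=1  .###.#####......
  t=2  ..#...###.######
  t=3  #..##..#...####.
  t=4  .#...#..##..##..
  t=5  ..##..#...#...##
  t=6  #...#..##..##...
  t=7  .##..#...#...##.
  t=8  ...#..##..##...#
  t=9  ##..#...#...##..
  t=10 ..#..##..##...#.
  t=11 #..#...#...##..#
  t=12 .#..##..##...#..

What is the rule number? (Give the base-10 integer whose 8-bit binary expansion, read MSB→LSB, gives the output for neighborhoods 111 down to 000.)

145

  ###|#  b7=1 t=0,i=1
  ##.|.  b6=0 t=0,i=4
  #.#|.  b5=0 t=0,i=12
  #..|#  b4=1 t=0,i=5
  .##|.  b3=0 t=0,i=0
  .#.|.  b2=0 t=0,i=11
  ..#|.  b1=0 t=0,i=10
  ...|#  b0=1 t=0,i=6
  bits 10010001 = 145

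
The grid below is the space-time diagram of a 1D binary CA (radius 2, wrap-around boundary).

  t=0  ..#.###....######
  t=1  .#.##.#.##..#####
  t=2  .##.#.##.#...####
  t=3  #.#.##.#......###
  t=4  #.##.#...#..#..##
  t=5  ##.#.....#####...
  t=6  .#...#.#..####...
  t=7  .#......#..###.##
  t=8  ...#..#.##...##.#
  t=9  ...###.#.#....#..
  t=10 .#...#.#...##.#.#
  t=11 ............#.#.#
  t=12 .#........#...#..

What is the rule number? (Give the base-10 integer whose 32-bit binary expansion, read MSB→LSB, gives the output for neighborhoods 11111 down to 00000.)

  [31] ##### => #  t=0,i=13
  [30] ####. => #  t=0,i=15
  [29] ###.# => #  t=1,i=16
  [28] ###.. => #  t=0,i=6
  [27] ##.## => #  t=2,i=0
  [26] ##.#. => .  t=1,i=0
  [25] ##..# => .  t=0,i=0
  [24] ##... => .  t=0,i=7
  [23] #.### => #  t=0,i=4
  [22] #.##. => .  t=1,i=3
  [21] #.#.# => #  t=1,i=1
  [20] #.#.. => .  t=2,i=9
  [19] #..## => .  t=1,i=11
  [18] #..#. => #  t=0,i=1
  [17] #...# => .  t=2,i=11
  [16] #.... => #  t=0,i=8
  [15] .#### => #  t=0,i=12
  [14] .###. => .  t=0,i=5
  [13] .##.# => #  t=1,i=4
  [12] .##.. => #  t=1,i=9
  [11] .#.## => #  t=0,i=3
  [10] .#.#. => .  t=6,i=6
  [9] .#..# => #  t=4,i=10
  [8] .#... => .  t=2,i=10
  [7] ..### => .  t=0,i=11
  [6] ..##. => .  t=5,i=0
  [5] ..#.# => .  t=0,i=2
  [4] ..#.. => #  t=4,i=9
  [3] ...## => .  t=0,i=10
  [2] ...#. => .  t=4,i=8
  [1] ....# => #  t=0,i=9
  [0] ..... => .  t=3,i=10
  bits 11111000101001011011101000010010 = 4171610642

4171610642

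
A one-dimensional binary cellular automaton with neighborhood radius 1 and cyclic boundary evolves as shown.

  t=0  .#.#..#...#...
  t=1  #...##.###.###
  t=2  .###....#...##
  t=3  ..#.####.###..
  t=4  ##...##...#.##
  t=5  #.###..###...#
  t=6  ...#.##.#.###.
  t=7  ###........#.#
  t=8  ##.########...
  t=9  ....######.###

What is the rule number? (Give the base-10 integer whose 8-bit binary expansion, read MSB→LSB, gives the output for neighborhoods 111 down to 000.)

  [7] ### => #  t=1,i=8
  [6] ##. => .  t=1,i=0
  [5] #.# => .  t=0,i=2
  [4] #.. => #  t=0,i=4
  [3] .## => .  t=1,i=4
  [2] .#. => .  t=0,i=1
  [1] ..# => #  t=0,i=0
  [0] ... => #  t=0,i=8
  bits 10010011 = 147

147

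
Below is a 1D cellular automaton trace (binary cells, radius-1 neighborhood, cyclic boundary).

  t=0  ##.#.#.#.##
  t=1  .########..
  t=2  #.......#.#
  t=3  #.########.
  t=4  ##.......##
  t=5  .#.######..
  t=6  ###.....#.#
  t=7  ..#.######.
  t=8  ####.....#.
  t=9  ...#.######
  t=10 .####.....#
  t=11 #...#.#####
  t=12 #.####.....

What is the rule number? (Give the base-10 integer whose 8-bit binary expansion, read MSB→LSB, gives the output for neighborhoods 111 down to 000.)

  [7] ### => .  t=0,i=0
  [6] ##. => #  t=0,i=1
  [5] #.# => #  t=0,i=2
  [4] #.. => .  t=1,i=9
  [3] .## => .  t=0,i=9
  [2] .#. => #  t=0,i=3
  [1] ..# => #  t=1,i=0
  [0] ... => #  t=1,i=10
  bits 01100111 = 103

103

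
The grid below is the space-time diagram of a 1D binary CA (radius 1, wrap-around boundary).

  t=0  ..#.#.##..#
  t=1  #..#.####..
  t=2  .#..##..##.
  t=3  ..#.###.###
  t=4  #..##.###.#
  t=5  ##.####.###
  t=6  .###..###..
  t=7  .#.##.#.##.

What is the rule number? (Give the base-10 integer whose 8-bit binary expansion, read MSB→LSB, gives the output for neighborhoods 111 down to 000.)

120

  ###|.  b7=0 t=1,i=6
  ##.|#  b6=1 t=0,i=7
  #.#|#  b5=1 t=0,i=3
  #..|#  b4=1 t=0,i=0
  .##|#  b3=1 t=0,i=6
  .#.|.  b2=0 t=0,i=2
  ..#|.  b1=0 t=0,i=1
  ...|.  b0=0 t=6,i=10
  bits 01111000 = 120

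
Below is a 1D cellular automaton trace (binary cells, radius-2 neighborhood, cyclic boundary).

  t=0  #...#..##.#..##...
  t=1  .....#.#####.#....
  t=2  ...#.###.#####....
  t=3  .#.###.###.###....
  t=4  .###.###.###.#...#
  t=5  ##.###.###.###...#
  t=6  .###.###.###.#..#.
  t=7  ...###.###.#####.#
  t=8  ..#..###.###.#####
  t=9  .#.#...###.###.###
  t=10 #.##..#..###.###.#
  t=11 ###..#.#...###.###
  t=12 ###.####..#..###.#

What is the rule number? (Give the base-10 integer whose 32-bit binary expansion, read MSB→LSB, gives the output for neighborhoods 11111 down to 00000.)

4241763946

  #####|#  b31=1 t=1,i=9
  ####.|#  b30=1 t=1,i=10
  ###.#|#  b29=1 t=1,i=11
  ###..|#  b28=1 t=2,i=13
  ##.##|#  b27=1 t=2,i=8
  ##.#.|#  b26=1 t=0,i=9
  ##..#|.  b25=0 t=8,i=0
  ##...|.  b24=0 t=0,i=15
  #.###|#  b23=1 t=1,i=7
  #.##.|#  b22=1 t=10,i=2
  #.#.#|.  b21=0 t=9,i=1
  #.#..|#  b20=1 t=0,i=10
  #..##|.  b19=0 t=0,i=6
  #..#.|#  b18=1 t=6,i=15
  #...#|.  b17=0 t=0,i=2
  #....|.  b16=0 t=1,i=15
  .####|.  b15=0 t=1,i=8
  .###.|.  b14=0 t=2,i=6
  .##.#|#  b13=1 t=0,i=8
  .##..|.  b12=0 t=0,i=14
  .#.##|#  b11=1 t=1,i=6
  .#.#.|#  b10=1 t=9,i=2
  .#..#|#  b9=1 t=0,i=5
  .#...|.  b8=0 t=0,i=1
  ..###|.  b7=0 t=5,i=17
  ..##.|#  b6=1 t=0,i=7
  ..#.#|#  b5=1 t=1,i=5
  ..#..|.  b4=0 t=0,i=0
  ...##|#  b3=1 t=5,i=16
  ...#.|.  b2=0 t=0,i=3
  ....#|#  b1=1 t=1,i=3
  .....|.  b0=0 t=1,i=0
  bits 11111100110101000010111001101010 = 4241763946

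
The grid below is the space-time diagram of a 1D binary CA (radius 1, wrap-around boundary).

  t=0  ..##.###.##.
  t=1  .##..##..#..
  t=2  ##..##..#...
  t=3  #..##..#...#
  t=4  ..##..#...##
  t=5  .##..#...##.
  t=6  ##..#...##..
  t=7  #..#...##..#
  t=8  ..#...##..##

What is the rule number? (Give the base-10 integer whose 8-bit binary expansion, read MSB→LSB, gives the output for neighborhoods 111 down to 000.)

138

  ### -> #   bit 7 = 1  t=0,i=6
  ##. -> .   bit 6 = 0  t=0,i=3
  #.# -> .   bit 5 = 0  t=0,i=4
  #.. -> .   bit 4 = 0  t=0,i=11
  .## -> #   bit 3 = 1  t=0,i=2
  .#. -> .   bit 2 = 0  t=1,i=9
  ..# -> #   bit 1 = 1  t=0,i=1
  ... -> .   bit 0 = 0  t=0,i=0
  bits 10001010 = 138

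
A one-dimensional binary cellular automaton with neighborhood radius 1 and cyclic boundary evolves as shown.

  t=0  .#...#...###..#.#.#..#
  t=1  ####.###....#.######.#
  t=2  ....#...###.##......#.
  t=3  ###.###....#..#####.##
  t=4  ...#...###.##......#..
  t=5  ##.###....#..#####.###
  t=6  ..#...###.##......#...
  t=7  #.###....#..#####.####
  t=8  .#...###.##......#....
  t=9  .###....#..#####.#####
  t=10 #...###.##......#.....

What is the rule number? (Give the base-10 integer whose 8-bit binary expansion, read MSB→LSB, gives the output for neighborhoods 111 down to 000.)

53

  ###|.  b7=0 t=0,i=10
  ##.|.  b6=0 t=0,i=11
  #.#|#  b5=1 t=0,i=0
  #..|#  b4=1 t=0,i=2
  .##|.  b3=0 t=0,i=9
  .#.|#  b2=1 t=0,i=1
  ..#|.  b1=0 t=0,i=4
  ...|#  b0=1 t=0,i=3
  bits 00110101 = 53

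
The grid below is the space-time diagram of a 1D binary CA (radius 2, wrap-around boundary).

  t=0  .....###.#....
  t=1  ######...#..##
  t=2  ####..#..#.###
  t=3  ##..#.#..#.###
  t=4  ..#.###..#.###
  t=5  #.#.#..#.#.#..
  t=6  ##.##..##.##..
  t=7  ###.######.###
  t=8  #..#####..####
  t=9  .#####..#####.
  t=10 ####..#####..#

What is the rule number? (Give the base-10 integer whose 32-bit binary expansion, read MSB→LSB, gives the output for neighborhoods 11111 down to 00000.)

2342040827

  #####|#  b31=1 t=1,i=0
  ####.|.  b30=0 t=1,i=4
  ###.#|.  b29=0 t=0,i=7
  ###..|.  b28=0 t=1,i=5
  ##.##|#  b27=1 t=6,i=2
  ##.#.|.  b26=0 t=0,i=8
  ##..#|#  b25=1 t=2,i=4
  ##...|#  b24=1 t=1,i=6
  #.###|#  b23=1 t=2,i=11
  #.##.|.  b22=0 t=6,i=3
  #.#.#|.  b21=0 t=5,i=2
  #.#..|#  b20=1 t=0,i=9
  #..##|#  b19=1 t=1,i=11
  #..#.|.  b18=0 t=2,i=5
  #...#|.  b17=0 t=1,i=7
  #....|.  b16=0 t=0,i=11
  .####|#  b15=1 t=1,i=13
  .###.|.  b14=0 t=0,i=6
  .##.#|#  b13=1 t=6,i=1
  .##..|#  b12=1 t=6,i=4
  .#.##|.  b11=0 t=2,i=10
  .#.#.|#  b10=1 t=3,i=5
  .#..#|.  b9=0 t=1,i=10
  .#...|.  b8=0 t=0,i=10
  ..###|#  b7=1 t=0,i=5
  ..##.|#  b6=1 t=6,i=0
  ..#.#|#  b5=1 t=2,i=9
  ..#..|#  b4=1 t=1,i=9
  ...##|#  b3=1 t=0,i=4
  ...#.|.  b2=0 t=1,i=8
  ....#|#  b1=1 t=0,i=3
  .....|#  b0=1 t=0,i=0
  bits 10001011100110001011010011111011 = 2342040827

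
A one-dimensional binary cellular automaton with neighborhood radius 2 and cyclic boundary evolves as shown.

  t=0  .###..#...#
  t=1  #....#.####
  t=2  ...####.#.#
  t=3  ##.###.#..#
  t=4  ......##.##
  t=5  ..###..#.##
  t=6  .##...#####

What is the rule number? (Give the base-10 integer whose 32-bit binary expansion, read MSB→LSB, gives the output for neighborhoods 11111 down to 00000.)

1147058599

  ##### -> .   bit 31 = 0  t=1,i=9
  ####. -> #   bit 30 = 1  t=1,i=10
  ###.# -> .   bit 29 = 0  t=2,i=6
  ###.. -> .   bit 28 = 0  t=0,i=3
  ##.## -> .   bit 27 = 0  t=3,i=2
  ##.#. -> #   bit 26 = 1  t=2,i=7
  ##..# -> .   bit 25 = 0  t=0,i=4
  ##... -> .   bit 24 = 0  t=1,i=1
  #.### -> .   bit 23 = 0  t=0,i=1
  #.##. -> #   bit 22 = 1  t=4,i=9
  #.#.# -> .   bit 21 = 0  t=2,i=8
  #.#.. -> #   bit 20 = 1  t=2,i=10
  #..## -> #   bit 19 = 1  t=3,i=9
  #..#. -> #   bit 18 = 1  t=0,i=5
  #...# -> #   bit 17 = 1  t=0,i=8
  #.... -> .   bit 16 = 0  t=1,i=2
  .#### -> #   bit 15 = 1  t=1,i=8
  .###. -> .   bit 14 = 0  t=0,i=2
  .##.# -> #   bit 13 = 1  t=4,i=7
  .##.. -> #   bit 12 = 1  t=4,i=10
  .#.## -> #   bit 11 = 1  t=0,i=0
  .#.#. -> .   bit 10 = 0  t=2,i=9
  .#..# -> .   bit 9 = 0  t=3,i=8
  .#... -> #   bit 8 = 1  t=0,i=7
  ..### -> #   bit 7 = 1  t=2,i=3
  ..##. -> .   bit 6 = 0  t=4,i=6
  ..#.# -> #   bit 5 = 1  t=0,i=10
  ..#.. -> .   bit 4 = 0  t=0,i=6
  ...## -> .   bit 3 = 0  t=2,i=2
  ...#. -> #   bit 2 = 1  t=0,i=9
  ....# -> #   bit 1 = 1  t=1,i=3
  ..... -> #   bit 0 = 1  t=4,i=2
  bits 01000100010111101011100110100111 = 1147058599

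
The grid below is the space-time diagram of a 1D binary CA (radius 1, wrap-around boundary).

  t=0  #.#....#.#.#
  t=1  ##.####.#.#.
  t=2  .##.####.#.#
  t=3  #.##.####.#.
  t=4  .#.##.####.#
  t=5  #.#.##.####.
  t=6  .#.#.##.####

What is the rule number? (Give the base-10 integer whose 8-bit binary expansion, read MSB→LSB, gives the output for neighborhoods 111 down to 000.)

243

  nb ###: next=#  (t=1,i=4, bit7=1)
  nb ##.: next=#  (t=0,i=0, bit6=1)
  nb #.#: next=#  (t=0,i=1, bit5=1)
  nb #..: next=#  (t=0,i=3, bit4=1)
  nb .##: next=.  (t=0,i=11, bit3=0)
  nb .#.: next=.  (t=0,i=2, bit2=0)
  nb ..#: next=#  (t=0,i=6, bit1=1)
  nb ...: next=#  (t=0,i=4, bit0=1)
  bits 11110011 = 243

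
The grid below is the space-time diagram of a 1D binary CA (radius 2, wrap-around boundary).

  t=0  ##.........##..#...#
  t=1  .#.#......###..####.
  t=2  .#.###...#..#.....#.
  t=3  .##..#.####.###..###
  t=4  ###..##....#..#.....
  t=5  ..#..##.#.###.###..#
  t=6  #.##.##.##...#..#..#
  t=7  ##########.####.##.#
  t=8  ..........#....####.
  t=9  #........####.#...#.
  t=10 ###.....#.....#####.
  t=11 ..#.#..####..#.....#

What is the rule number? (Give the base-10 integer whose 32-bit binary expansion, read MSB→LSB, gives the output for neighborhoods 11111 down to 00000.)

  #####|.  b31=0 t=7,i=1
  ####.|.  b30=0 t=1,i=17
  ###.#|.  b29=0 t=3,i=10
  ###..|#  b28=1 t=0,i=1
  ##.##|#  b27=1 t=3,i=0
  ##.#.|.  b26=0 t=5,i=7
  ##..#|.  b25=0 t=0,i=13
  ##...|.  b24=0 t=0,i=2
  #.###|.  b23=0 t=2,i=3
  #.##.|#  b22=1 t=3,i=1
  #.#.#|#  b21=1 t=5,i=8
  #.#..|#  b20=1 t=1,i=3
  #..##|.  b19=0 t=1,i=14
  #..#.|.  b18=0 t=0,i=14
  #...#|#  b17=1 t=0,i=17
  #....|#  b16=1 t=0,i=3
  .####|.  b15=0 t=1,i=16
  .###.|.  b14=0 t=0,i=0
  .##.#|#  b13=1 t=5,i=6
  .##..|#  b12=1 t=0,i=12
  .#.##|#  b11=1 t=2,i=2
  .#.#.|.  b10=0 t=1,i=2
  .#..#|#  b9=1 t=2,i=10
  .#...|#  b8=1 t=0,i=16
  ..###|.  b7=0 t=0,i=19
  ..##.|#  b6=1 t=0,i=11
  ..#.#|#  b5=1 t=1,i=1
  ..#..|#  b4=1 t=0,i=15
  ...##|#  b3=1 t=0,i=10
  ...#.|#  b2=1 t=2,i=8
  ....#|.  b1=0 t=0,i=9
  .....|.  b0=0 t=0,i=4
  bits 00011000011100110011101101111100 = 410205052

410205052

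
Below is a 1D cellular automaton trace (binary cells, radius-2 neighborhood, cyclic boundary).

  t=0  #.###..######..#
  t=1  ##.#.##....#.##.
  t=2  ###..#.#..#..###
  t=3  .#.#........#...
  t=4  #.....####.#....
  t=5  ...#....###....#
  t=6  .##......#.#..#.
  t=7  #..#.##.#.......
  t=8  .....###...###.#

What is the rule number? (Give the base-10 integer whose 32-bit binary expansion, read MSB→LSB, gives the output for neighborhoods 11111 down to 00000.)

1867145221

  ##### -> .   bit 31 = 0  t=0,i=9
  ####. -> #   bit 30 = 1  t=0,i=11
  ###.# -> #   bit 29 = 1  t=4,i=9
  ###.. -> .   bit 28 = 0  t=0,i=4
  ##.## -> #   bit 27 = 1  t=0,i=1
  ##.#. -> #   bit 26 = 1  t=1,i=2
  ##..# -> #   bit 25 = 1  t=0,i=5
  ##... -> #   bit 24 = 1  t=1,i=7
  #.### -> .   bit 23 = 0  t=0,i=2
  #.##. -> #   bit 22 = 1  t=1,i=0
  #.#.# -> .   bit 21 = 0  t=1,i=3
  #.#.. -> .   bit 20 = 0  t=2,i=7
  #..## -> #   bit 19 = 1  t=0,i=6
  #..#. -> .   bit 18 = 0  t=2,i=4
  #...# -> #   bit 17 = 1  t=5,i=1
  #.... -> .   bit 16 = 0  t=1,i=8
  .#### -> .   bit 15 = 0  t=0,i=8
  .###. -> #   bit 14 = 1  t=0,i=3
  .##.# -> #   bit 13 = 1  t=0,i=0
  .##.. -> .   bit 12 = 0  t=1,i=6
  .#.## -> .   bit 11 = 0  t=1,i=4
  .#.#. -> .   bit 10 = 0  t=2,i=6
  .#..# -> .   bit 9 = 0  t=2,i=8
  .#... -> .   bit 8 = 0  t=3,i=4
  ..### -> .   bit 7 = 0  t=0,i=7
  ..##. -> .   bit 6 = 0  t=0,i=15
  ..#.# -> .   bit 5 = 0  t=1,i=11
  ..#.. -> .   bit 4 = 0  t=2,i=10
  ...## -> .   bit 3 = 0  t=4,i=5
  ...#. -> #   bit 2 = 1  t=1,i=10
  ....# -> .   bit 1 = 0  t=1,i=9
  ..... -> #   bit 0 = 1  t=3,i=6
  bits 01101111010010100110000000000101 = 1867145221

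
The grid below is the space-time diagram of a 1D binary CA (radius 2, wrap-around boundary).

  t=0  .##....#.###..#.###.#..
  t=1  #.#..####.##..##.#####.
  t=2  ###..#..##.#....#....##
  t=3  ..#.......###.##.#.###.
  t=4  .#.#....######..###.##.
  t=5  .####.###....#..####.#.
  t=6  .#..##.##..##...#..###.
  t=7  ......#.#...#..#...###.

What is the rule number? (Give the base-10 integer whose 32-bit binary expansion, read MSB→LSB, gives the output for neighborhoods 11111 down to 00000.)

1009802670

  #####|.  b31=0 t=1,i=19
  ####.|.  b30=0 t=1,i=7
  ###.#|#  b29=1 t=0,i=18
  ###..|#  b28=1 t=0,i=11
  ##.##|#  b27=1 t=1,i=9
  ##.#.|#  b26=1 t=0,i=19
  ##..#|.  b25=0 t=0,i=12
  ##...|.  b24=0 t=0,i=3
  #.###|.  b23=0 t=0,i=9
  #.##.|.  b22=0 t=1,i=10
  #.#.#|#  b21=1 t=1,i=0
  #.#..|#  b20=1 t=0,i=20
  #..##|.  b19=0 t=1,i=4
  #..#.|.  b18=0 t=0,i=13
  #...#|.  b17=0 t=0,i=22
  #....|.  b16=0 t=0,i=4
  .####|.  b15=0 t=1,i=6
  .###.|#  b14=1 t=0,i=10
  .##.#|.  b13=0 t=1,i=15
  .##..|#  b12=1 t=0,i=2
  .#.##|#  b11=1 t=0,i=8
  .#.#.|#  b10=1 t=1,i=1
  .#..#|.  b9=0 t=1,i=3
  .#...|#  b8=1 t=0,i=21
  ..###|#  b7=1 t=1,i=5
  ..##.|.  b6=0 t=0,i=1
  ..#.#|#  b5=1 t=0,i=7
  ..#..|.  b4=0 t=2,i=5
  ...##|#  b3=1 t=0,i=0
  ...#.|#  b2=1 t=0,i=6
  ....#|#  b1=1 t=0,i=5
  .....|.  b0=0 t=3,i=5
  bits 00111100001100000101110110101110 = 1009802670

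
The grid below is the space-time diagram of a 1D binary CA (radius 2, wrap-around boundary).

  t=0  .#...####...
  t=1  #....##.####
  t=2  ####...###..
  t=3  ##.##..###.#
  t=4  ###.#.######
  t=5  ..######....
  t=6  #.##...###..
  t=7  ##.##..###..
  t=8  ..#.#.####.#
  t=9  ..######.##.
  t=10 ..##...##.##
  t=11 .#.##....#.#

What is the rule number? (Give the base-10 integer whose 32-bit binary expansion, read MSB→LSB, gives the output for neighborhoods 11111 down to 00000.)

  ##### -> .   bit 31 = 0  t=1,i=10
  ####. -> .   bit 30 = 0  t=0,i=7
  ###.# -> #   bit 29 = 1  t=3,i=1
  ###.. -> #   bit 28 = 1  t=0,i=8
  ##.## -> #   bit 27 = 1  t=1,i=7
  ##.#. -> #   bit 26 = 1  t=4,i=3
  ##..# -> .   bit 25 = 0  t=2,i=10
  ##... -> #   bit 24 = 1  t=0,i=9
  #.### -> #   bit 23 = 1  t=1,i=8
  #.##. -> .   bit 22 = 0  t=3,i=3
  #.#.# -> #   bit 21 = 1  t=4,i=4
  #.#.. -> .   bit 20 = 0  t=8,i=11
  #..## -> #   bit 19 = 1  t=2,i=11
  #..#. -> .   bit 18 = 0  t=6,i=11
  #...# -> .   bit 17 = 0  t=0,i=3
  #.... -> #   bit 16 = 1  t=0,i=10
  .#### -> #   bit 15 = 1  t=0,i=6
  .###. -> #   bit 14 = 1  t=2,i=8
  .##.# -> .   bit 13 = 0  t=1,i=6
  .##.. -> #   bit 12 = 1  t=3,i=4
  .#.## -> #   bit 11 = 1  t=4,i=5
  .#.#. -> #   bit 10 = 1  t=8,i=3
  .#..# -> .   bit 9 = 0  t=8,i=0
  .#... -> .   bit 8 = 0  t=0,i=2
  ..### -> #   bit 7 = 1  t=0,i=5
  ..##. -> .   bit 6 = 0  t=1,i=5
  ..#.# -> #   bit 5 = 1  t=6,i=0
  ..#.. -> .   bit 4 = 0  t=0,i=1
  ...## -> .   bit 3 = 0  t=0,i=4
  ...#. -> #   bit 2 = 1  t=0,i=0
  ....# -> #   bit 1 = 1  t=0,i=11
  ..... -> .   bit 0 = 0  t=5,i=10
  bits 00111101101010011101110010100110 = 1034542246

1034542246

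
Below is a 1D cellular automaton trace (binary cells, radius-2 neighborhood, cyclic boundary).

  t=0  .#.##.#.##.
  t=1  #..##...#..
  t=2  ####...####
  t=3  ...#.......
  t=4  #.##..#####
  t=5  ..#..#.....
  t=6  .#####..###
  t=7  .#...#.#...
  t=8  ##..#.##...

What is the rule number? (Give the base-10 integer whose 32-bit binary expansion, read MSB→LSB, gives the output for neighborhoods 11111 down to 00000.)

282863189

  #####|.  b31=0 t=2,i=0
  ####.|.  b30=0 t=2,i=2
  ###.#|.  b29=0 t=4,i=0
  ###..|#  b28=1 t=2,i=3
  ##.##|.  b27=0 t=4,i=1
  ##.#.|.  b26=0 t=0,i=5
  ##..#|.  b25=0 t=0,i=10
  ##...|.  b24=0 t=1,i=5
  #.###|#  b23=1 t=6,i=1
  #.##.|#  b22=1 t=0,i=3
  #.#.#|.  b21=0 t=0,i=6
  #.#..|#  b20=1 t=7,i=7
  #..##|#  b19=1 t=1,i=2
  #..#.|#  b18=1 t=0,i=0
  #...#|.  b17=0 t=1,i=6
  #....|.  b16=0 t=3,i=5
  .####|.  b15=0 t=2,i=8
  .###.|.  b14=0 t=6,i=9
  .##.#|#  b13=1 t=0,i=4
  .##..|.  b12=0 t=0,i=9
  .#.##|.  b11=0 t=0,i=2
  .#.#.|#  b10=1 t=7,i=6
  .#..#|#  b9=1 t=1,i=1
  .#...|.  b8=0 t=3,i=4
  ..###|.  b7=0 t=2,i=7
  ..##.|#  b6=1 t=1,i=3
  ..#.#|.  b5=0 t=0,i=1
  ..#..|#  b4=1 t=1,i=0
  ...##|.  b3=0 t=2,i=6
  ...#.|#  b2=1 t=1,i=7
  ....#|.  b1=0 t=3,i=1
  .....|#  b0=1 t=3,i=0
  bits 00010000110111000010011001010101 = 282863189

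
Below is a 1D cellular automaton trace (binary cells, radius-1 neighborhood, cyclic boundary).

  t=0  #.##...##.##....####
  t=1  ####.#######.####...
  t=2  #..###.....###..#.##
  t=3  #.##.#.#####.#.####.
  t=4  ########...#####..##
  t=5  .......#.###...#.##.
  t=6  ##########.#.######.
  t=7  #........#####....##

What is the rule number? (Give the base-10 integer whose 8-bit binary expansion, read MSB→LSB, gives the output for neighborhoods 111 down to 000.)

  ### -> .   bit 7 = 0  t=0,i=17
  ##. -> #   bit 6 = 1  t=0,i=0
  #.# -> #   bit 5 = 1  t=0,i=1
  #.. -> .   bit 4 = 0  t=0,i=4
  .## -> #   bit 3 = 1  t=0,i=2
  .#. -> #   bit 2 = 1  t=2,i=16
  ..# -> #   bit 1 = 1  t=0,i=6
  ... -> #   bit 0 = 1  t=0,i=5
  bits 01101111 = 111

111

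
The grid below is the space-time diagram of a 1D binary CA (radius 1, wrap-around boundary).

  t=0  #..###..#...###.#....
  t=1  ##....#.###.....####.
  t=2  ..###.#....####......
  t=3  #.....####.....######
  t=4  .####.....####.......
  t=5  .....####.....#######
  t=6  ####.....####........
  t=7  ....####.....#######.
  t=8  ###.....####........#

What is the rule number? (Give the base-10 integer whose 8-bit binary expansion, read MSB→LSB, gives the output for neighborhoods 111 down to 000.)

  nb ###: next=.  (t=0,i=4, bit7=0)
  nb ##.: next=.  (t=0,i=5, bit6=0)
  nb #.#: next=.  (t=0,i=15, bit5=0)
  nb #..: next=#  (t=0,i=1, bit4=1)
  nb .##: next=.  (t=0,i=3, bit3=0)
  nb .#.: next=#  (t=0,i=0, bit2=1)
  nb ..#: next=.  (t=0,i=2, bit1=0)
  nb ...: next=#  (t=0,i=10, bit0=1)
  bits 00010101 = 21

21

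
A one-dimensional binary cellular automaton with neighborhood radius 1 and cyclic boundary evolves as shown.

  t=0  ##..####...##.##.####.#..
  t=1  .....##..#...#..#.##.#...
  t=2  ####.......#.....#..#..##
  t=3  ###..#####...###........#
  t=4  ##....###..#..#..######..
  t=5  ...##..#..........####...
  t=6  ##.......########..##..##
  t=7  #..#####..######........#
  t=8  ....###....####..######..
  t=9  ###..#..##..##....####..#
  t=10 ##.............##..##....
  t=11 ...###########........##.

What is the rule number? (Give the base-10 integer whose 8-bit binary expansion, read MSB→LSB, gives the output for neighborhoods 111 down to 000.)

161

  ### -> #   bit 7 = 1  t=0,i=5
  ##. -> .   bit 6 = 0  t=0,i=1
  #.# -> #   bit 5 = 1  t=0,i=13
  #.. -> .   bit 4 = 0  t=0,i=2
  .## -> .   bit 3 = 0  t=0,i=0
  .#. -> .   bit 2 = 0  t=0,i=22
  ..# -> .   bit 1 = 0  t=0,i=3
  ... -> #   bit 0 = 1  t=0,i=9
  bits 10100001 = 161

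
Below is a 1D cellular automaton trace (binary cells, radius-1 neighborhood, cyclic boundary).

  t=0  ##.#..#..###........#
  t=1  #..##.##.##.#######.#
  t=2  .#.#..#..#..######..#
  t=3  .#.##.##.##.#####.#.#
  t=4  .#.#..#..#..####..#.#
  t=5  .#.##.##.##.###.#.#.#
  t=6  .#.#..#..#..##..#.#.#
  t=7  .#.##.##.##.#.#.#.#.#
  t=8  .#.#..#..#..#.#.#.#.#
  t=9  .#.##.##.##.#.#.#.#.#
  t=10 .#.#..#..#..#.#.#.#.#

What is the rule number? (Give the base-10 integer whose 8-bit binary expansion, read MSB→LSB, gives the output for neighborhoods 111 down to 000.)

157

  nb ###: next=#  (t=0,i=0, bit7=1)
  nb ##.: next=.  (t=0,i=1, bit6=0)
  nb #.#: next=.  (t=0,i=2, bit5=0)
  nb #..: next=#  (t=0,i=4, bit4=1)
  nb .##: next=#  (t=0,i=9, bit3=1)
  nb .#.: next=#  (t=0,i=3, bit2=1)
  nb ..#: next=.  (t=0,i=5, bit1=0)
  nb ...: next=#  (t=0,i=13, bit0=1)
  bits 10011101 = 157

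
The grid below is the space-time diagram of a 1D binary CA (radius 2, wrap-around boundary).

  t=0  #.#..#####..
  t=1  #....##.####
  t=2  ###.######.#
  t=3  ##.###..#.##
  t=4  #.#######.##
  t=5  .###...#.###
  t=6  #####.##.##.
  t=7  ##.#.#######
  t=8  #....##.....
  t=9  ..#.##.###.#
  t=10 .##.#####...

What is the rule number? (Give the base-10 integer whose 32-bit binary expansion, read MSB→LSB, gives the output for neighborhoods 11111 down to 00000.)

  ##### -> .   bit 31 = 0  t=0,i=7
  ####. -> #   bit 30 = 1  t=0,i=8
  ###.# -> .   bit 29 = 0  t=2,i=2
  ###.. -> #   bit 28 = 1  t=0,i=9
  ##.## -> #   bit 27 = 1  t=1,i=7
  ##.#. -> .   bit 26 = 0  t=7,i=2
  ##..# -> #   bit 25 = 1  t=0,i=10
  ##... -> #   bit 24 = 1  t=1,i=1
  #.### -> #   bit 23 = 1  t=1,i=8
  #.##. -> #   bit 22 = 1  t=6,i=6
  #.#.# -> .   bit 21 = 0  t=7,i=3
  #.#.. -> .   bit 20 = 0  t=0,i=2
  #..## -> .   bit 19 = 0  t=0,i=4
  #..#. -> #   bit 18 = 1  t=0,i=11
  #...# -> .   bit 17 = 0  t=5,i=5
  #.... -> #   bit 16 = 1  t=1,i=2
  .#### -> #   bit 15 = 1  t=0,i=6
  .###. -> #   bit 14 = 1  t=3,i=4
  .##.# -> #   bit 13 = 1  t=1,i=6
  .##.. -> .   bit 12 = 0  t=8,i=6
  .#.## -> .   bit 11 = 0  t=3,i=9
  .#.#. -> .   bit 10 = 0  t=0,i=1
  .#..# -> .   bit 9 = 0  t=0,i=3
  .#... -> .   bit 8 = 0  t=8,i=1
  ..### -> #   bit 7 = 1  t=0,i=5
  ..##. -> #   bit 6 = 1  t=1,i=5
  ..#.# -> #   bit 5 = 1  t=0,i=0
  ..#.. -> .   bit 4 = 0  t=8,i=0
  ...## -> #   bit 3 = 1  t=1,i=4
  ...#. -> #   bit 2 = 1  t=5,i=6
  ....# -> .   bit 1 = 0  t=1,i=3
  ..... -> #   bit 0 = 1  t=8,i=9
  bits 01011011110001011110000011101101 = 1539694829

1539694829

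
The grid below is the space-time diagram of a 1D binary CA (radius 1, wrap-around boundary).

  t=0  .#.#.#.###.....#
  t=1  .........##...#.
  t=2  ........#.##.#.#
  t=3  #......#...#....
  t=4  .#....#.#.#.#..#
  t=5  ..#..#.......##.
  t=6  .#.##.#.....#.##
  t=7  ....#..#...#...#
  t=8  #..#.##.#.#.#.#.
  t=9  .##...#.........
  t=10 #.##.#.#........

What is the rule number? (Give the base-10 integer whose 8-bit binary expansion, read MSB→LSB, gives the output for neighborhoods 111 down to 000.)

  [7] ### => .  t=0,i=8
  [6] ##. => #  t=0,i=9
  [5] #.# => .  t=0,i=0
  [4] #.. => #  t=0,i=10
  [3] .## => .  t=0,i=7
  [2] .#. => .  t=0,i=1
  [1] ..# => #  t=0,i=14
  [0] ... => .  t=0,i=11
  bits 01010010 = 82

82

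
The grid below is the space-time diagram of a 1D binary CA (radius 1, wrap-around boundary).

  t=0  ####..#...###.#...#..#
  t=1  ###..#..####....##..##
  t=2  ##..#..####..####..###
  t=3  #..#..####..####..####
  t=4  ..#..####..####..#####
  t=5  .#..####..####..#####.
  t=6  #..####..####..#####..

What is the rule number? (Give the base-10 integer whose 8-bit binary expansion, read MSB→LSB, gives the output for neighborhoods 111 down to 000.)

  nb ###: next=#  (t=0,i=0, bit7=1)
  nb ##.: next=.  (t=0,i=3, bit6=0)
  nb #.#: next=.  (t=0,i=13, bit5=0)
  nb #..: next=.  (t=0,i=4, bit4=0)
  nb .##: next=#  (t=0,i=10, bit3=1)
  nb .#.: next=.  (t=0,i=6, bit2=0)
  nb ..#: next=#  (t=0,i=5, bit1=1)
  nb ...: next=#  (t=0,i=8, bit0=1)
  bits 10001011 = 139

139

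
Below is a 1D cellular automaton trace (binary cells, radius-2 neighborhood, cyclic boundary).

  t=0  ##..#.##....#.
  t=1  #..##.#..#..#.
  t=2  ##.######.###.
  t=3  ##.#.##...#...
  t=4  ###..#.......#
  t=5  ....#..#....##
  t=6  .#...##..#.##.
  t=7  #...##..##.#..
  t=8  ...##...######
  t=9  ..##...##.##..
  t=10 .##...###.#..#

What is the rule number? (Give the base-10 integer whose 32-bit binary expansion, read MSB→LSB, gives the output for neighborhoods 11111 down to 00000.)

  #####|#  b31=1 t=2,i=5
  ####.|.  b30=0 t=2,i=7
  ###.#|.  b29=0 t=2,i=8
  ###..|.  b28=0 t=4,i=2
  ##.##|.  b27=0 t=2,i=2
  ##.#.|#  b26=1 t=1,i=5
  ##..#|.  b25=0 t=0,i=2
  ##...|.  b24=0 t=0,i=8
  #.###|#  b23=1 t=2,i=3
  #.##.|#  b22=1 t=0,i=0
  #.#.#|.  b21=0 t=3,i=3
  #.#..|#  b20=1 t=1,i=0
  #..##|.  b19=0 t=1,i=2
  #..#.|#  b18=1 t=0,i=3
  #...#|.  b17=0 t=3,i=8
  #....|#  b16=1 t=0,i=9
  .####|.  b15=0 t=2,i=4
  .###.|.  b14=0 t=2,i=11
  .##.#|#  b13=1 t=1,i=4
  .##..|.  b12=0 t=0,i=1
  .#.##|.  b11=0 t=0,i=5
  .#.#.|.  b10=0 t=1,i=13
  .#..#|#  b9=1 t=1,i=1
  .#...|.  b8=0 t=3,i=11
  ..###|#  b7=1 t=4,i=13
  ..##.|#  b6=1 t=1,i=3
  ..#.#|#  b5=1 t=0,i=4
  ..#..|.  b4=0 t=1,i=9
  ...##|#  b3=1 t=3,i=13
  ...#.|.  b2=0 t=0,i=11
  ....#|.  b1=0 t=0,i=10
  .....|.  b0=0 t=4,i=8
  bits 10000100110101010010001011101000 = 2228560616

2228560616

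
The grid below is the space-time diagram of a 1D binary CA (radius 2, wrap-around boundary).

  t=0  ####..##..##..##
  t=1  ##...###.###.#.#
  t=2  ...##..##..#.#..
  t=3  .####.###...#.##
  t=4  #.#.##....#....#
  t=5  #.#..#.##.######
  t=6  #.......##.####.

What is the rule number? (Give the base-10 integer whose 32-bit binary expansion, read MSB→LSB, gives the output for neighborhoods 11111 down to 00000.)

2821436762

  nb #####: next=#  (t=0,i=0, bit31=1)
  nb ####.: next=.  (t=0,i=2, bit30=0)
  nb ###.#: next=#  (t=1,i=7, bit29=1)
  nb ###..: next=.  (t=0,i=3, bit28=0)
  nb ##.##: next=#  (t=1,i=8, bit27=1)
  nb ##.#.: next=.  (t=1,i=12, bit26=0)
  nb ##..#: next=.  (t=0,i=4, bit25=0)
  nb ##...: next=.  (t=1,i=2, bit24=0)
  nb #.###: next=.  (t=1,i=9, bit23=0)
  nb #.##.: next=.  (t=3,i=14, bit22=0)
  nb #.#.#: next=#  (t=1,i=13, bit21=1)
  nb #.#..: next=.  (t=2,i=13, bit20=0)
  nb #..##: next=#  (t=0,i=5, bit19=1)
  nb #..#.: next=.  (t=2,i=10, bit18=0)
  nb #...#: next=#  (t=1,i=3, bit17=1)
  nb #....: next=#  (t=2,i=15, bit16=1)
  nb .####: next=#  (t=0,i=15, bit15=1)
  nb .###.: next=.  (t=1,i=0, bit14=0)
  nb .##.#: next=#  (t=3,i=15, bit13=1)
  nb .##..: next=#  (t=0,i=7, bit12=1)
  nb .#.##: next=.  (t=1,i=14, bit11=0)
  nb .#.#.: next=#  (t=2,i=12, bit10=1)
  nb .#..#: next=.  (t=5,i=3, bit9=0)
  nb .#...: next=#  (t=2,i=14, bit8=1)
  nb ..###: next=.  (t=0,i=14, bit7=0)
  nb ..##.: next=#  (t=0,i=6, bit6=1)
  nb ..#.#: next=.  (t=2,i=11, bit5=0)
  nb ..#..: next=#  (t=4,i=10, bit4=1)
  nb ...##: next=#  (t=1,i=4, bit3=1)
  nb ...#.: next=.  (t=3,i=11, bit2=0)
  nb ....#: next=#  (t=2,i=1, bit1=1)
  nb .....: next=.  (t=2,i=0, bit0=0)
  bits 10101000001010111011010101011010 = 2821436762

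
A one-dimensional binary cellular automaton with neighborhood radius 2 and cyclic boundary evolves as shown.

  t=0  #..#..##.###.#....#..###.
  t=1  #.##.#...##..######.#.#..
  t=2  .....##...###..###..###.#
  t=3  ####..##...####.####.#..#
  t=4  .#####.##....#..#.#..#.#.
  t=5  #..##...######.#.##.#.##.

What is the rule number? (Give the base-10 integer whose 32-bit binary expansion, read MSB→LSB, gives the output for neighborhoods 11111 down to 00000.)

3552400663

  ##### -> #   bit 31 = 1  t=1,i=15
  ####. -> #   bit 30 = 1  t=1,i=17
  ###.# -> .   bit 29 = 0  t=0,i=11
  ###.. -> #   bit 28 = 1  t=2,i=12
  ##.## -> .   bit 27 = 0  t=0,i=8
  ##.#. -> .   bit 26 = 0  t=0,i=12
  ##..# -> #   bit 25 = 1  t=1,i=11
  ##... -> #   bit 24 = 1  t=2,i=7
  #.### -> #   bit 23 = 1  t=0,i=9
  #.##. -> .   bit 22 = 0  t=1,i=2
  #.#.# -> #   bit 21 = 1  t=1,i=20
  #.#.. -> #   bit 20 = 1  t=0,i=0
  #..## -> #   bit 19 = 1  t=0,i=5
  #..#. -> #   bit 18 = 1  t=0,i=2
  #...# -> .   bit 17 = 0  t=1,i=7
  #.... -> #   bit 16 = 1  t=0,i=15
  .#### -> .   bit 15 = 0  t=1,i=14
  .###. -> #   bit 14 = 1  t=0,i=10
  .##.# -> .   bit 13 = 0  t=0,i=7
  .##.. -> #   bit 12 = 1  t=1,i=10
  .#.## -> .   bit 11 = 0  t=1,i=1
  .#.#. -> #   bit 10 = 1  t=1,i=21
  .#..# -> .   bit 9 = 0  t=0,i=1
  .#... -> #   bit 8 = 1  t=0,i=14
  ..### -> .   bit 7 = 0  t=0,i=21
  ..##. -> .   bit 6 = 0  t=0,i=6
  ..#.# -> .   bit 5 = 0  t=1,i=0
  ..#.. -> #   bit 4 = 1  t=0,i=3
  ...## -> .   bit 3 = 0  t=1,i=8
  ...#. -> #   bit 2 = 1  t=0,i=17
  ....# -> #   bit 1 = 1  t=0,i=16
  ..... -> #   bit 0 = 1  t=2,i=2
  bits 11010011101111010101010100010111 = 3552400663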